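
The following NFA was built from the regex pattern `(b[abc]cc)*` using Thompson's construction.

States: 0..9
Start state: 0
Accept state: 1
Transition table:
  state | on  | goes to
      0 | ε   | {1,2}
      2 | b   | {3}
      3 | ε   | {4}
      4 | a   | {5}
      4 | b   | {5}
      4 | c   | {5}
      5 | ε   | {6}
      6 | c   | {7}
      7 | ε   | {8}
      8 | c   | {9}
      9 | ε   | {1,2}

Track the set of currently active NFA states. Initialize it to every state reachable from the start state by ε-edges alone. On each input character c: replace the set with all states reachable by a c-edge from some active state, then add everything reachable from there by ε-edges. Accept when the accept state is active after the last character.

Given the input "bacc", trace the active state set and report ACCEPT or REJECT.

initial (ε-close {0}): {0,1,2}
'b' @ 1: {3,4}
'a' @ 2: {5,6}
'c' @ 3: {7,8}
'c' @ 4: {1,2,9}  [accepting]
final: {1,2,9}; accept 1 in set

Answer: ACCEPT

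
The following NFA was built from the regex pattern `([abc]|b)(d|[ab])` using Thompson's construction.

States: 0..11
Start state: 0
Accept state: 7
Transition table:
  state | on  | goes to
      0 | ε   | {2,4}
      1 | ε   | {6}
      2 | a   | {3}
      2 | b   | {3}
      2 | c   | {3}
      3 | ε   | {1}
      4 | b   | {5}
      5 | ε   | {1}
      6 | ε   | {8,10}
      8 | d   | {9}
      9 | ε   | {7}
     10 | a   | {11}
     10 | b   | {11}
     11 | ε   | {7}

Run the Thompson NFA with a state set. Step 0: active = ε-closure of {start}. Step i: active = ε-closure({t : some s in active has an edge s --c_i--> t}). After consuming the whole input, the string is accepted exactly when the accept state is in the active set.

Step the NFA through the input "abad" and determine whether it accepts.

Answer: REJECT

Trace:
initial (ε-close {0}): {0,2,4}
'a' @ 1: {1,3,6,8,10}
'b' @ 2: {7,11}  [accepting]
'a' @ 3: {}  — no active states
rest 'd' ignored (set empty)
final: {}; accept 7 not in set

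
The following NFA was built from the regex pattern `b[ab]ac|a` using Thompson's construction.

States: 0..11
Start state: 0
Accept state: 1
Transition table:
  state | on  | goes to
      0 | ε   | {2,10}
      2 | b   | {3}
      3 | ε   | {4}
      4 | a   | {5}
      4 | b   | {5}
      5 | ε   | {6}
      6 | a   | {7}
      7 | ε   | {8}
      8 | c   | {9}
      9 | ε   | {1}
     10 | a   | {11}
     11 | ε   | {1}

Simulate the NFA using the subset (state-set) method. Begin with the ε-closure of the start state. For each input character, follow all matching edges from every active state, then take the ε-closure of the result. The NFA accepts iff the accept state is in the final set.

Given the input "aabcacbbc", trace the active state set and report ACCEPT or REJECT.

Answer: REJECT

Trace:
initial (ε-close {0}): {0,2,10}
'a' @ 1: {1,11}  (accept∈set)
'a' @ 2: {}  — state set empty
rest 'bcacbbc' ignored (set empty)
end set {} — state 1 not in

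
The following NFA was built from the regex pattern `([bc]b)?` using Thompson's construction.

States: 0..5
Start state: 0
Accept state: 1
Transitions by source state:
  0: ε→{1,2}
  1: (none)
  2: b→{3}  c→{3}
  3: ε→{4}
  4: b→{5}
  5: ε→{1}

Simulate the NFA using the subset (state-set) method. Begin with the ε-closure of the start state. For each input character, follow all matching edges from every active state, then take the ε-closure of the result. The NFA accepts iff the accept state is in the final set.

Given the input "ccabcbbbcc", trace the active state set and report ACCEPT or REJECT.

S₀ = ε-closure({0}) = {0,1,2}
'c' @ 1: {3,4}
'c' @ 2: {}  — dead — no transitions
rest 'abcbbbcc' ignored (set empty)
end set {} — state 1 not in

Answer: REJECT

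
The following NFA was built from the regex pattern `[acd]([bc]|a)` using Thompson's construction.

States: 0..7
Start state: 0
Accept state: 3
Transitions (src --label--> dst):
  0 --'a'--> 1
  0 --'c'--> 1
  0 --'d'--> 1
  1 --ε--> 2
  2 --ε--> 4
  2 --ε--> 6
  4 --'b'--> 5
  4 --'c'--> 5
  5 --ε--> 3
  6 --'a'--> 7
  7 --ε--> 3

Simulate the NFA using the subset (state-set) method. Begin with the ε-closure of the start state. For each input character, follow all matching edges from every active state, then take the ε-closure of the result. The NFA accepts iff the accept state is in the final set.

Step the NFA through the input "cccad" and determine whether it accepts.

initial (ε-close {0}): {0}
'c' @ 1: {1,2,4,6}
'c' @ 2: {3,5}  ✓accept
'c' @ 3: {}  — dead — no transitions
rest 'ad' ignored (set empty)
end set {} — state 3 not in

Answer: REJECT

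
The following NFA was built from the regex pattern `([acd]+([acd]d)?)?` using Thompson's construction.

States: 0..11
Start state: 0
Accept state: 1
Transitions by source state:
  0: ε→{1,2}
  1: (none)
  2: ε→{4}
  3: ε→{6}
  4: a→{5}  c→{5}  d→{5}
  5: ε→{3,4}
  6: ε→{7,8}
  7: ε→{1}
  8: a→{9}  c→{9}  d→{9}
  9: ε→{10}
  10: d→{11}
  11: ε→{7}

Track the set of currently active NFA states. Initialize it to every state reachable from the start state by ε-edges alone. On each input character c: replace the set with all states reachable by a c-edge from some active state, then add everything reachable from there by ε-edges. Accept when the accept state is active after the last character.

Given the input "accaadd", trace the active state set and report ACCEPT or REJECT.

Answer: ACCEPT

Derivation:
start: ε-closure({0}) = {0,1,2,4}
'a' @ 1: {1,3,4,5,6,7,8}  ✓accept
'c' @ 2: {1,3,4,5,6,7,8,9,10}  ✓accept
'c' @ 3: {1,3,4,5,6,7,8,9,10}  ✓accept
'a' @ 4: {1,3,4,5,6,7,8,9,10}  ✓accept
'a' @ 5: {1,3,4,5,6,7,8,9,10}  ✓accept
'd' @ 6: {1,3,4,5,6,7,8,9,10,11}  ✓accept
'd' @ 7: {1,3,4,5,6,7,8,9,10,11}  ✓accept
final: {1,3,4,5,6,7,8,9,10,11}; accept 1 in set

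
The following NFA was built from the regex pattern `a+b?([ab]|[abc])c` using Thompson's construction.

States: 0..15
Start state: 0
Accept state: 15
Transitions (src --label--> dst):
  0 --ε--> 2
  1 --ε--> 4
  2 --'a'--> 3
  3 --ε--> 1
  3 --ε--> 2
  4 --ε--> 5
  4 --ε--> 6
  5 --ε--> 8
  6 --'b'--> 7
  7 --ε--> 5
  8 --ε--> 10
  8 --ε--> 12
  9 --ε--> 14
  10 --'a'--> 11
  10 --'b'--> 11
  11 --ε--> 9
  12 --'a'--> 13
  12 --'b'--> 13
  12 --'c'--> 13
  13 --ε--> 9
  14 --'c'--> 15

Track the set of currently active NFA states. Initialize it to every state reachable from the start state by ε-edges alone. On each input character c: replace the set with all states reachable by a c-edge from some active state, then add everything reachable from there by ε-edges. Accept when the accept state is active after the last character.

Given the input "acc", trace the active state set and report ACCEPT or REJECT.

S₀ = ε-closure({0}) = {0,2}
'a' @ 1: {1,2,3,4,5,6,8,10,12}
'c' @ 2: {9,13,14}
'c' @ 3: {15}  (accept∈set)
final: {15}; accept 15 in set

Answer: ACCEPT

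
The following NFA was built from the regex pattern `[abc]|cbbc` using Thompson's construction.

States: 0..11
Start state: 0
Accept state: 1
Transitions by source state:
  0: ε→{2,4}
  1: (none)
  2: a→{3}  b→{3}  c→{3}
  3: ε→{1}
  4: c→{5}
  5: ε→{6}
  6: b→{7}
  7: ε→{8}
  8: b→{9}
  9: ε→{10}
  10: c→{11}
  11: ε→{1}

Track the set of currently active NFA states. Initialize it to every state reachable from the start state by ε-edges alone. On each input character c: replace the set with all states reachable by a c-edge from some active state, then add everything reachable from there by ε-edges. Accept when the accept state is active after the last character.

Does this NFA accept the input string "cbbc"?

initial (ε-close {0}): {0,2,4}
'c' @ 1: {1,3,5,6}  [accepting]
'b' @ 2: {7,8}
'b' @ 3: {9,10}
'c' @ 4: {1,11}  [accepting]
after full input: {1,11}  (accept=1 in)

Answer: ACCEPT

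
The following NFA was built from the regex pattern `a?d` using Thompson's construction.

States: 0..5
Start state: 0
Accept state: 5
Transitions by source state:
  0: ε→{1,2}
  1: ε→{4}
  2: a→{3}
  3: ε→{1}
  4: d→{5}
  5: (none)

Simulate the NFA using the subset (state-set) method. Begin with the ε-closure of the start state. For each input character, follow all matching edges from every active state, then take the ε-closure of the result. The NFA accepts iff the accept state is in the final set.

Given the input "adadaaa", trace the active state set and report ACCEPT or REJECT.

start: ε-closure({0}) = {0,1,2,4}
'a' @ 1: {1,3,4}
'd' @ 2: {5}  [accepting]
'a' @ 3: {}  — state set empty
rest 'daaa' ignored (set empty)
final: {}; accept 5 not in set

Answer: REJECT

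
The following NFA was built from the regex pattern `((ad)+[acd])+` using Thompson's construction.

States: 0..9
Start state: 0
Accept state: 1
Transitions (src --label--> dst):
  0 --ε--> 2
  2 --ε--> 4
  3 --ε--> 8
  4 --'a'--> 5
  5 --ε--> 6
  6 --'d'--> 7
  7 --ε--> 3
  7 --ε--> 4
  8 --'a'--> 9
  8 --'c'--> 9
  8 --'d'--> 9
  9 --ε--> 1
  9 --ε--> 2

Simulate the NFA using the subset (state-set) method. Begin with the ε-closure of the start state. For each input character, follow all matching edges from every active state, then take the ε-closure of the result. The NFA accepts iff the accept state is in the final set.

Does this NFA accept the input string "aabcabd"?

start: ε-closure({0}) = {0,2,4}
'a' @ 1: {5,6}
'a' @ 2: {}  — state set empty
rest 'bcabd' ignored (set empty)
final: {}; accept 1 not in set

Answer: REJECT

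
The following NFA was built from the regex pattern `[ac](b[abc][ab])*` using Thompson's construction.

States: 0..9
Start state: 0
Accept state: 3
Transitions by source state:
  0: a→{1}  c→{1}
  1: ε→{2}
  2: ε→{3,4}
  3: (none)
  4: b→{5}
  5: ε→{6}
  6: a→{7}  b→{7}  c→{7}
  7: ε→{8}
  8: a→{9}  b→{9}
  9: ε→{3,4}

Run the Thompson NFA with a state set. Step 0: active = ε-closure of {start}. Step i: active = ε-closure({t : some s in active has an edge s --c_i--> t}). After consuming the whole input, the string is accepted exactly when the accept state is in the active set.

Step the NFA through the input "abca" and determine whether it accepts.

Answer: ACCEPT

Steps:
start: ε-closure({0}) = {0}
'a' @ 1: {1,2,3,4}  [accepting]
'b' @ 2: {5,6}
'c' @ 3: {7,8}
'a' @ 4: {3,4,9}  [accepting]
end set {3,4,9} — state 3 in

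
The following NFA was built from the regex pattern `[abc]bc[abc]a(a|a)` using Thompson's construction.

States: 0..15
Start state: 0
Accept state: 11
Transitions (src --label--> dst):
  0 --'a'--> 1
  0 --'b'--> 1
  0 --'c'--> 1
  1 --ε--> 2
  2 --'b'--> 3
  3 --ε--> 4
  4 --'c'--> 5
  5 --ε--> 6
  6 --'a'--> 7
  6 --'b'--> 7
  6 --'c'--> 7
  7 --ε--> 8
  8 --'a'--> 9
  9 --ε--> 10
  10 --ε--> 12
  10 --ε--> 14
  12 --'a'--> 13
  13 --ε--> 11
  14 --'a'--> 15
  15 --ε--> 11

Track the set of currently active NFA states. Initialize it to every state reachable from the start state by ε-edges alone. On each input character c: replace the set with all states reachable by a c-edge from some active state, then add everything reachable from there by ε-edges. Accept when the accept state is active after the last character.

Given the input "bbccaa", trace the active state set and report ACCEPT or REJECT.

Answer: ACCEPT

Derivation:
start: ε-closure({0}) = {0}
'b' @ 1: {1,2}
'b' @ 2: {3,4}
'c' @ 3: {5,6}
'c' @ 4: {7,8}
'a' @ 5: {9,10,12,14}
'a' @ 6: {11,13,15}  (accept∈set)
end set {11,13,15} — state 11 in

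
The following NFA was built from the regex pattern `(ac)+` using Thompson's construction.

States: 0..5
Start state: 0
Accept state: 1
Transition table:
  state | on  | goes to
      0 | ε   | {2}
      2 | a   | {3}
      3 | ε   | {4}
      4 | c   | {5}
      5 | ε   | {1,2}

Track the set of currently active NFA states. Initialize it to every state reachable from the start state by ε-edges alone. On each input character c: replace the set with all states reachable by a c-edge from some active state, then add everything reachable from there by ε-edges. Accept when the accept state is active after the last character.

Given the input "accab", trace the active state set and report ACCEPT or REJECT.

Answer: REJECT

Derivation:
S₀ = ε-closure({0}) = {0,2}
'a' @ 1: {3,4}
'c' @ 2: {1,2,5}  ✓accept
'c' @ 3: {}  — state set empty
rest 'ab' ignored (set empty)
end set {} — state 1 not in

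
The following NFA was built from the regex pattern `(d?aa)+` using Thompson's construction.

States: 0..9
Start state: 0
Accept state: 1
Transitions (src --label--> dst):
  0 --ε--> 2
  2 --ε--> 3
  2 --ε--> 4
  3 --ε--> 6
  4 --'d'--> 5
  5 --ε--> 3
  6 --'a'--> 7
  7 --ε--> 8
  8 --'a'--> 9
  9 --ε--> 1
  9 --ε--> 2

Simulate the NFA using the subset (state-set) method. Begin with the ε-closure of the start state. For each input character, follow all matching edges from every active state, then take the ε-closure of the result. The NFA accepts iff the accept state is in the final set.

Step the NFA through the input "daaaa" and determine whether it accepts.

initial (ε-close {0}): {0,2,3,4,6}
'd' @ 1: {3,5,6}
'a' @ 2: {7,8}
'a' @ 3: {1,2,3,4,6,9}  (accept∈set)
'a' @ 4: {7,8}
'a' @ 5: {1,2,3,4,6,9}  (accept∈set)
final: {1,2,3,4,6,9}; accept 1 in set

Answer: ACCEPT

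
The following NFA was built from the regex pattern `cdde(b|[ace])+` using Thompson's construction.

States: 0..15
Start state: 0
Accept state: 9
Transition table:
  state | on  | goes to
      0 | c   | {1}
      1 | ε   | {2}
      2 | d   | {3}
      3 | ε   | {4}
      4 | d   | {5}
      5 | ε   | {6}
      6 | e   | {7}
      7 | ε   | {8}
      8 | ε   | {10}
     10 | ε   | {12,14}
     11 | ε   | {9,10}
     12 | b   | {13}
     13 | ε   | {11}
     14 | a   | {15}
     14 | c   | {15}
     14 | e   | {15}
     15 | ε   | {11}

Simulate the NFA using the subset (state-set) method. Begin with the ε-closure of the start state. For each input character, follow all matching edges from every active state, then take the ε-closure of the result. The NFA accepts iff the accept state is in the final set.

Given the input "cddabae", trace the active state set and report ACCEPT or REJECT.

start: ε-closure({0}) = {0}
'c' @ 1: {1,2}
'd' @ 2: {3,4}
'd' @ 3: {5,6}
'a' @ 4: {}  — state set empty
rest 'bae' ignored (set empty)
after full input: {}  (accept=9 not in)

Answer: REJECT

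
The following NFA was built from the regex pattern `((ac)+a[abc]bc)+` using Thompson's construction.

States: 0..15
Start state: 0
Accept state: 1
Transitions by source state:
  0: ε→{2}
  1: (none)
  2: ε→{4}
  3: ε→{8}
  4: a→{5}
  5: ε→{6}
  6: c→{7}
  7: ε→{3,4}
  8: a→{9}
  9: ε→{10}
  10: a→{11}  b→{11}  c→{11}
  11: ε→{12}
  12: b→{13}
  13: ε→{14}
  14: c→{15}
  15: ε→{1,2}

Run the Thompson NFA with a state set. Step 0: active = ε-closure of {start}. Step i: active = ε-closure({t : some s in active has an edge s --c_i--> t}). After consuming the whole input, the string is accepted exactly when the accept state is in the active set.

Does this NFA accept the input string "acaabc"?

Answer: ACCEPT

Trace:
start: ε-closure({0}) = {0,2,4}
'a' @ 1: {5,6}
'c' @ 2: {3,4,7,8}
'a' @ 3: {5,6,9,10}
'a' @ 4: {11,12}
'b' @ 5: {13,14}
'c' @ 6: {1,2,4,15}  (accept∈set)
end set {1,2,4,15} — state 1 in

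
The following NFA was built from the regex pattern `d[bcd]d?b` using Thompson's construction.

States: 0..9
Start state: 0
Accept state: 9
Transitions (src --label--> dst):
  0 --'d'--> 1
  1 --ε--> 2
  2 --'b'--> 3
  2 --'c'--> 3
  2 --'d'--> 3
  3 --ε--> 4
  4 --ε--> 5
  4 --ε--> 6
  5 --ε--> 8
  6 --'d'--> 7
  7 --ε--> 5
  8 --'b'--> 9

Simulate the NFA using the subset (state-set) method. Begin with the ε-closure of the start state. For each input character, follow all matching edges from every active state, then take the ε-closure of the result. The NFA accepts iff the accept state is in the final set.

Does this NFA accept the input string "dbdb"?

Answer: ACCEPT

Steps:
initial (ε-close {0}): {0}
'd' @ 1: {1,2}
'b' @ 2: {3,4,5,6,8}
'd' @ 3: {5,7,8}
'b' @ 4: {9}  (accept∈set)
final: {9}; accept 9 in set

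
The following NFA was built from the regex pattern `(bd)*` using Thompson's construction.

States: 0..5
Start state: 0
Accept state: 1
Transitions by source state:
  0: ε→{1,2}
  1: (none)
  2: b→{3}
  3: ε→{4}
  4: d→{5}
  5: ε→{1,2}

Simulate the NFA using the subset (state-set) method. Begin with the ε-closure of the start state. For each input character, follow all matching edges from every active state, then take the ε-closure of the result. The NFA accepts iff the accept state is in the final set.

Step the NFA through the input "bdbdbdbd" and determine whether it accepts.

Answer: ACCEPT

Derivation:
S₀ = ε-closure({0}) = {0,1,2}
'b' @ 1: {3,4}
'd' @ 2: {1,2,5}  ✓accept
'b' @ 3: {3,4}
'd' @ 4: {1,2,5}  ✓accept
'b' @ 5: {3,4}
'd' @ 6: {1,2,5}  ✓accept
'b' @ 7: {3,4}
'd' @ 8: {1,2,5}  ✓accept
after full input: {1,2,5}  (accept=1 in)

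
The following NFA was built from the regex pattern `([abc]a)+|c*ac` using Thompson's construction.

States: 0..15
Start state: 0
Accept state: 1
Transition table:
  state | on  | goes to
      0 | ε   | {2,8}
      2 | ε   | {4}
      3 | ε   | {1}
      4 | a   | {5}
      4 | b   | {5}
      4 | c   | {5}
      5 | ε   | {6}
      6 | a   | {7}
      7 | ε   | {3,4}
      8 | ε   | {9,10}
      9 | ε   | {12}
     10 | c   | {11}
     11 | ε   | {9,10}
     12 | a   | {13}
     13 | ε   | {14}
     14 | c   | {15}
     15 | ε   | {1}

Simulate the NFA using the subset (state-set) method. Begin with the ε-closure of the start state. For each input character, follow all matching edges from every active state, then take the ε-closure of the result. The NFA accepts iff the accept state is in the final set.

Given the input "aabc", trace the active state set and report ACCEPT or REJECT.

start: ε-closure({0}) = {0,2,4,8,9,10,12}
'a' @ 1: {5,6,13,14}
'a' @ 2: {1,3,4,7}  [accepting]
'b' @ 3: {5,6}
'c' @ 4: {}  — no active states
after full input: {}  (accept=1 not in)

Answer: REJECT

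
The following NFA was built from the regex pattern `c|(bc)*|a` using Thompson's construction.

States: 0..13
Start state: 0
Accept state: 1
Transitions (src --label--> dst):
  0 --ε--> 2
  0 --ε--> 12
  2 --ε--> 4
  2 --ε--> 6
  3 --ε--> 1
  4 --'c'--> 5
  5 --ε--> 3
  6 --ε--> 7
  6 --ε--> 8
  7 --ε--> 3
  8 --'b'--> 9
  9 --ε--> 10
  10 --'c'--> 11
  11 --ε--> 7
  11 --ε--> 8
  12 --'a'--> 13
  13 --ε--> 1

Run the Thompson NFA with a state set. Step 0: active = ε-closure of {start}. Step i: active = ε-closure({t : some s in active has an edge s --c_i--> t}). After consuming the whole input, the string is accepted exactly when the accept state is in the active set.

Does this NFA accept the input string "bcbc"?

Answer: ACCEPT

Steps:
start: ε-closure({0}) = {0,1,2,3,4,6,7,8,12}
'b' @ 1: {9,10}
'c' @ 2: {1,3,7,8,11}  (accept∈set)
'b' @ 3: {9,10}
'c' @ 4: {1,3,7,8,11}  (accept∈set)
end set {1,3,7,8,11} — state 1 in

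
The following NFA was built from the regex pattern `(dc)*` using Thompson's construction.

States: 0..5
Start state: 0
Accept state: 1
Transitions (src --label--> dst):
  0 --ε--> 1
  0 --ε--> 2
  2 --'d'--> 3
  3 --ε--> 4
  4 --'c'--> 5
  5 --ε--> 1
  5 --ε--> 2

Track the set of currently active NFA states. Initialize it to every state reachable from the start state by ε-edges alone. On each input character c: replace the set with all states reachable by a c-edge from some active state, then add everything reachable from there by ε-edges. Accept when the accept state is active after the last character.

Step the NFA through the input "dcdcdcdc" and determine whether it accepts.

Answer: ACCEPT

Derivation:
initial (ε-close {0}): {0,1,2}
'd' @ 1: {3,4}
'c' @ 2: {1,2,5}  ✓accept
'd' @ 3: {3,4}
'c' @ 4: {1,2,5}  ✓accept
'd' @ 5: {3,4}
'c' @ 6: {1,2,5}  ✓accept
'd' @ 7: {3,4}
'c' @ 8: {1,2,5}  ✓accept
end set {1,2,5} — state 1 in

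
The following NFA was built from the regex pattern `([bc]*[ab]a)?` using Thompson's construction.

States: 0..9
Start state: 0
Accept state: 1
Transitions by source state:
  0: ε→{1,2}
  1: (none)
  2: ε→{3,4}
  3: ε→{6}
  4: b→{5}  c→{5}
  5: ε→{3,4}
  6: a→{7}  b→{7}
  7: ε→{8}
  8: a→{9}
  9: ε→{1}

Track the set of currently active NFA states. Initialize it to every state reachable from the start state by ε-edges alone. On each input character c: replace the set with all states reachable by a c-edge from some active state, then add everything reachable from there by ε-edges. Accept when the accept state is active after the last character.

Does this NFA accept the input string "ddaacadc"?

S₀ = ε-closure({0}) = {0,1,2,3,4,6}
'd' @ 1: {}  — state set empty
rest 'daacadc' ignored (set empty)
end set {} — state 1 not in

Answer: REJECT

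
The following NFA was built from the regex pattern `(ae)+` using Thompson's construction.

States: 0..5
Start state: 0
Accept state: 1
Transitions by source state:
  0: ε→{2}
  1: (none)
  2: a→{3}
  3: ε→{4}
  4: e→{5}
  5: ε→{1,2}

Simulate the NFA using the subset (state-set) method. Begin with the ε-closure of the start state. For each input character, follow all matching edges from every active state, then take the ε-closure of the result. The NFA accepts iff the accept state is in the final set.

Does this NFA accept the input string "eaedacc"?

Answer: REJECT

Derivation:
start: ε-closure({0}) = {0,2}
'e' @ 1: {}  — state set empty
rest 'aedacc' ignored (set empty)
end set {} — state 1 not in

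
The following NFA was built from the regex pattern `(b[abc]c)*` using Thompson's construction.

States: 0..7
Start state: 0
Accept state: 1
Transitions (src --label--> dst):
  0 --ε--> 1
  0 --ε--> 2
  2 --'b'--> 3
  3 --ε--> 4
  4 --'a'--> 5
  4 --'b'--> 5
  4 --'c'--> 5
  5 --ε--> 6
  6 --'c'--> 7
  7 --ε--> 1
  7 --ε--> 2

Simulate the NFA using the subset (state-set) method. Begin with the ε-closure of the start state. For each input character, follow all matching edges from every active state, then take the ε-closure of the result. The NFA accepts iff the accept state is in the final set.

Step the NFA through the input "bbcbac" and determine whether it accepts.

Answer: ACCEPT

Trace:
initial (ε-close {0}): {0,1,2}
'b' @ 1: {3,4}
'b' @ 2: {5,6}
'c' @ 3: {1,2,7}  ✓accept
'b' @ 4: {3,4}
'a' @ 5: {5,6}
'c' @ 6: {1,2,7}  ✓accept
end set {1,2,7} — state 1 in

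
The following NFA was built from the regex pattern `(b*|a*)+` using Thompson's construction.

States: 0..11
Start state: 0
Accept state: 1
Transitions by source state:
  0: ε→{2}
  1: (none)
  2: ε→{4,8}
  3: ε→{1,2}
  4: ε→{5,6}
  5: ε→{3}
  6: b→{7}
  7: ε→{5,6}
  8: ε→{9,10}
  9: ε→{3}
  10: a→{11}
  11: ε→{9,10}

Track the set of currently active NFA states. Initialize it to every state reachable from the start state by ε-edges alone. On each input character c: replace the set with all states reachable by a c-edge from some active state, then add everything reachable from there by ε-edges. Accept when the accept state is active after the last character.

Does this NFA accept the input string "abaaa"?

start: ε-closure({0}) = {0,1,2,3,4,5,6,8,9,10}
'a' @ 1: {1,2,3,4,5,6,8,9,10,11}  [accepting]
'b' @ 2: {1,2,3,4,5,6,7,8,9,10}  [accepting]
'a' @ 3: {1,2,3,4,5,6,8,9,10,11}  [accepting]
'a' @ 4: {1,2,3,4,5,6,8,9,10,11}  [accepting]
'a' @ 5: {1,2,3,4,5,6,8,9,10,11}  [accepting]
end set {1,2,3,4,5,6,8,9,10,11} — state 1 in

Answer: ACCEPT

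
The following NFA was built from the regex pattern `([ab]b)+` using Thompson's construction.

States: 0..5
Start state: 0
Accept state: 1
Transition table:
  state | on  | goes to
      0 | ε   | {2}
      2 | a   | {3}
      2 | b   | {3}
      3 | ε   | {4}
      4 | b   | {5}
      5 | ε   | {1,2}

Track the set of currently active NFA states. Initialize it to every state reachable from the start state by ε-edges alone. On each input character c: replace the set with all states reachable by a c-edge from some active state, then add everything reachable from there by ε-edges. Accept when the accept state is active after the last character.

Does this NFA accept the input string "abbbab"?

initial (ε-close {0}): {0,2}
'a' @ 1: {3,4}
'b' @ 2: {1,2,5}  (accept∈set)
'b' @ 3: {3,4}
'b' @ 4: {1,2,5}  (accept∈set)
'a' @ 5: {3,4}
'b' @ 6: {1,2,5}  (accept∈set)
after full input: {1,2,5}  (accept=1 in)

Answer: ACCEPT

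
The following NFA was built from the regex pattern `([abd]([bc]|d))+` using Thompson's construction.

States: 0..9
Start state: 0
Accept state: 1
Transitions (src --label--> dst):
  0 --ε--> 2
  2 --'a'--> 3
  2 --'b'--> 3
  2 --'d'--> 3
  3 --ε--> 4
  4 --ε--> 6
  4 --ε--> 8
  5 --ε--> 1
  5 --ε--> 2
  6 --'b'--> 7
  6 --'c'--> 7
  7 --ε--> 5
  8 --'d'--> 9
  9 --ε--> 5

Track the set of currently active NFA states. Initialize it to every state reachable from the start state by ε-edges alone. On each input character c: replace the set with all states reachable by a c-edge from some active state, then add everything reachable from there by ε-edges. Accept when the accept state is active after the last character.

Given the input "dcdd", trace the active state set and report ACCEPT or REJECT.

Answer: ACCEPT

Steps:
S₀ = ε-closure({0}) = {0,2}
'd' @ 1: {3,4,6,8}
'c' @ 2: {1,2,5,7}  [accepting]
'd' @ 3: {3,4,6,8}
'd' @ 4: {1,2,5,9}  [accepting]
final: {1,2,5,9}; accept 1 in set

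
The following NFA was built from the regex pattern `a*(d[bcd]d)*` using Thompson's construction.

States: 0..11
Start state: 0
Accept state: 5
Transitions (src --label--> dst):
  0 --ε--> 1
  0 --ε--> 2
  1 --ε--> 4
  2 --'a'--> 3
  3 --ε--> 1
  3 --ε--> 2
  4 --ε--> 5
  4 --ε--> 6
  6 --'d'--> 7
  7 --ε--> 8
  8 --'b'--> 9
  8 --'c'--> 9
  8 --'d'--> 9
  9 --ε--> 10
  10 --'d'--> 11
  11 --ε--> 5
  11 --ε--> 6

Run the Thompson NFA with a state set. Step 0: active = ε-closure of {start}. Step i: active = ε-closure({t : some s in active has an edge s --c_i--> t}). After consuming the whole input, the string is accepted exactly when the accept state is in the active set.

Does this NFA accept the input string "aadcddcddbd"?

Answer: ACCEPT

Steps:
start: ε-closure({0}) = {0,1,2,4,5,6}
'a' @ 1: {1,2,3,4,5,6}  (accept∈set)
'a' @ 2: {1,2,3,4,5,6}  (accept∈set)
'd' @ 3: {7,8}
'c' @ 4: {9,10}
'd' @ 5: {5,6,11}  (accept∈set)
'd' @ 6: {7,8}
'c' @ 7: {9,10}
'd' @ 8: {5,6,11}  (accept∈set)
'd' @ 9: {7,8}
'b' @ 10: {9,10}
'd' @ 11: {5,6,11}  (accept∈set)
final: {5,6,11}; accept 5 in set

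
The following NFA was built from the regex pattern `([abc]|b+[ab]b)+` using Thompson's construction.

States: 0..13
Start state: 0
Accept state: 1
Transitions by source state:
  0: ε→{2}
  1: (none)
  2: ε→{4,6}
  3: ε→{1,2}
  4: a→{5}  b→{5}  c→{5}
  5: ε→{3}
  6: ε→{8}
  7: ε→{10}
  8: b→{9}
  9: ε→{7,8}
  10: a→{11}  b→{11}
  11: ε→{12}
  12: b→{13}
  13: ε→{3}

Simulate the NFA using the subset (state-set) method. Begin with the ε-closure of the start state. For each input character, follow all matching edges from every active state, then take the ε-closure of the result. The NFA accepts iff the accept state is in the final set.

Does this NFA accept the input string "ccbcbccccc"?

S₀ = ε-closure({0}) = {0,2,4,6,8}
'c' @ 1: {1,2,3,4,5,6,8}  [accepting]
'c' @ 2: {1,2,3,4,5,6,8}  [accepting]
'b' @ 3: {1,2,3,4,5,6,7,8,9,10}  [accepting]
'c' @ 4: {1,2,3,4,5,6,8}  [accepting]
'b' @ 5: {1,2,3,4,5,6,7,8,9,10}  [accepting]
'c' @ 6: {1,2,3,4,5,6,8}  [accepting]
'c' @ 7: {1,2,3,4,5,6,8}  [accepting]
'c' @ 8: {1,2,3,4,5,6,8}  [accepting]
'c' @ 9: {1,2,3,4,5,6,8}  [accepting]
'c' @ 10: {1,2,3,4,5,6,8}  [accepting]
after full input: {1,2,3,4,5,6,8}  (accept=1 in)

Answer: ACCEPT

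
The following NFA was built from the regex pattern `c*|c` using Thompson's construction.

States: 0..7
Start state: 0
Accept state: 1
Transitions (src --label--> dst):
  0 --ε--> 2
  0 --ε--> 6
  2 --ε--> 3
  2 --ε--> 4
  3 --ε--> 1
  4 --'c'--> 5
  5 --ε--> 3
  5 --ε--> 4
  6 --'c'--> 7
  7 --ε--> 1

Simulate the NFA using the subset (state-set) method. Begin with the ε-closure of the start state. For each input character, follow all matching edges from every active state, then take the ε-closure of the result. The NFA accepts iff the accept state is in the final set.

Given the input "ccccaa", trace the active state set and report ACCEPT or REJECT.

Answer: REJECT

Derivation:
S₀ = ε-closure({0}) = {0,1,2,3,4,6}
'c' @ 1: {1,3,4,5,7}  [accepting]
'c' @ 2: {1,3,4,5}  [accepting]
'c' @ 3: {1,3,4,5}  [accepting]
'c' @ 4: {1,3,4,5}  [accepting]
'a' @ 5: {}  — dead — no transitions
rest 'a' ignored (set empty)
end set {} — state 1 not in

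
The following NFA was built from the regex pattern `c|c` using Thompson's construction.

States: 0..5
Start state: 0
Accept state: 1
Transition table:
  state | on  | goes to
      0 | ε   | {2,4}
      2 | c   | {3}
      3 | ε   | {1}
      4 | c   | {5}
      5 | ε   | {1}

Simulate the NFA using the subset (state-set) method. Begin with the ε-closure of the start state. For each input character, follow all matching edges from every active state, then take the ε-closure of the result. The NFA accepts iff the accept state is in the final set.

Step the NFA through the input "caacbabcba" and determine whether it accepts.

S₀ = ε-closure({0}) = {0,2,4}
'c' @ 1: {1,3,5}  ✓accept
'a' @ 2: {}  — state set empty
rest 'acbabcba' ignored (set empty)
end set {} — state 1 not in

Answer: REJECT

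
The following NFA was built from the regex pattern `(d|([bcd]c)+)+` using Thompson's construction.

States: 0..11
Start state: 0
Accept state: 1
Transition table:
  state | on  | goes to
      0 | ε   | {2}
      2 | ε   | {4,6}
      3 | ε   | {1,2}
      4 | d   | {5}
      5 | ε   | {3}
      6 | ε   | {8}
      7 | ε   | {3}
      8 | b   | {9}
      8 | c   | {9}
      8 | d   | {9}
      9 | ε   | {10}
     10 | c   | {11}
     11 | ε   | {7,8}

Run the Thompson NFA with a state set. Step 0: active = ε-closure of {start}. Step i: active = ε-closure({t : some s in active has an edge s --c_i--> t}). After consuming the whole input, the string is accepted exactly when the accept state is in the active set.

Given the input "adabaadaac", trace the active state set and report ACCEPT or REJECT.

start: ε-closure({0}) = {0,2,4,6,8}
'a' @ 1: {}  — no active states
rest 'dabaadaac' ignored (set empty)
end set {} — state 1 not in

Answer: REJECT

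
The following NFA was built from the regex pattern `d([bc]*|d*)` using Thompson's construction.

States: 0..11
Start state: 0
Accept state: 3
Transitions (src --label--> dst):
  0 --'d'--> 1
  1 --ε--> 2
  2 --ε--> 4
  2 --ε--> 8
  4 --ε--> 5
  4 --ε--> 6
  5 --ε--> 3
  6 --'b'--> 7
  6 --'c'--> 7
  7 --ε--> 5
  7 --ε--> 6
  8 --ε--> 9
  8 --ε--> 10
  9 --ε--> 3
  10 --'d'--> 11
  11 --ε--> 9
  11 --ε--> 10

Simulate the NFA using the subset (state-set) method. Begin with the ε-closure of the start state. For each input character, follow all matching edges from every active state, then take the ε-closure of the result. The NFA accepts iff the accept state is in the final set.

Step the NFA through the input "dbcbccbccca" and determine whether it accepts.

Answer: REJECT

Steps:
S₀ = ε-closure({0}) = {0}
'd' @ 1: {1,2,3,4,5,6,8,9,10}  [accepting]
'b' @ 2: {3,5,6,7}  [accepting]
'c' @ 3: {3,5,6,7}  [accepting]
'b' @ 4: {3,5,6,7}  [accepting]
'c' @ 5: {3,5,6,7}  [accepting]
'c' @ 6: {3,5,6,7}  [accepting]
'b' @ 7: {3,5,6,7}  [accepting]
'c' @ 8: {3,5,6,7}  [accepting]
'c' @ 9: {3,5,6,7}  [accepting]
'c' @ 10: {3,5,6,7}  [accepting]
'a' @ 11: {}  — no active states
after full input: {}  (accept=3 not in)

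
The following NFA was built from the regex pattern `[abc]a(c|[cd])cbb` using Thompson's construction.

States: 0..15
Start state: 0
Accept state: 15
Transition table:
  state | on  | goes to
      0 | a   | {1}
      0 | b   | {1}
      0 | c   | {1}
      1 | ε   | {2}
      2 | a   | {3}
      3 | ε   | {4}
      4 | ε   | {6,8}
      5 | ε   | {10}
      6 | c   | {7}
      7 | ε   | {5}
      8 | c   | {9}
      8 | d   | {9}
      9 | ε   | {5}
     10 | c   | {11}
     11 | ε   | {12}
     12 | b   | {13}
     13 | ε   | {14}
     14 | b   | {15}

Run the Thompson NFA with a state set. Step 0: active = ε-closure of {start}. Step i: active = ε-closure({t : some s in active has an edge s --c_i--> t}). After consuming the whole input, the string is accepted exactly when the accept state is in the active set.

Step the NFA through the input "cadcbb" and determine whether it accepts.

S₀ = ε-closure({0}) = {0}
'c' @ 1: {1,2}
'a' @ 2: {3,4,6,8}
'd' @ 3: {5,9,10}
'c' @ 4: {11,12}
'b' @ 5: {13,14}
'b' @ 6: {15}  (accept∈set)
final: {15}; accept 15 in set

Answer: ACCEPT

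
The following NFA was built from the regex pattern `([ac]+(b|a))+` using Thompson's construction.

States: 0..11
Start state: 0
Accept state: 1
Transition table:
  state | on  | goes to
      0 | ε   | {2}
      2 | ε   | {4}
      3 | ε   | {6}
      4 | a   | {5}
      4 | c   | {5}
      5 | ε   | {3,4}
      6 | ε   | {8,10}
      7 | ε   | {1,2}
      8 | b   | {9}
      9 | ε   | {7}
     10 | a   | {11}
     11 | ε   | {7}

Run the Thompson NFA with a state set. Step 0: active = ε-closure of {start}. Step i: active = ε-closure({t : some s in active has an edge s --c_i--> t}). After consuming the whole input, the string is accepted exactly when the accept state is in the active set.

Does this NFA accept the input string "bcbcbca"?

Answer: REJECT

Steps:
initial (ε-close {0}): {0,2,4}
'b' @ 1: {}  — no active states
rest 'cbcbca' ignored (set empty)
after full input: {}  (accept=1 not in)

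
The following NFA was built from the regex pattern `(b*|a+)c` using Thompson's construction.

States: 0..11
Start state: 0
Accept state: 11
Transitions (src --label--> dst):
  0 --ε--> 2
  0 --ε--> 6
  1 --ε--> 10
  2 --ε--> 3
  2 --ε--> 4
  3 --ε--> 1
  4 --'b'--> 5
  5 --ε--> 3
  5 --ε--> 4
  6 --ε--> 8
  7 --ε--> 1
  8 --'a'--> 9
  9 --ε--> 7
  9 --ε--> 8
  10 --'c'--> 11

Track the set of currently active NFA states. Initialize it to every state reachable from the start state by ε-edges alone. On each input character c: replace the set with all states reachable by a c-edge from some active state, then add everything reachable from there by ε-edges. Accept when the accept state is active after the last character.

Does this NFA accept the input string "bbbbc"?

start: ε-closure({0}) = {0,1,2,3,4,6,8,10}
'b' @ 1: {1,3,4,5,10}
'b' @ 2: {1,3,4,5,10}
'b' @ 3: {1,3,4,5,10}
'b' @ 4: {1,3,4,5,10}
'c' @ 5: {11}  (accept∈set)
end set {11} — state 11 in

Answer: ACCEPT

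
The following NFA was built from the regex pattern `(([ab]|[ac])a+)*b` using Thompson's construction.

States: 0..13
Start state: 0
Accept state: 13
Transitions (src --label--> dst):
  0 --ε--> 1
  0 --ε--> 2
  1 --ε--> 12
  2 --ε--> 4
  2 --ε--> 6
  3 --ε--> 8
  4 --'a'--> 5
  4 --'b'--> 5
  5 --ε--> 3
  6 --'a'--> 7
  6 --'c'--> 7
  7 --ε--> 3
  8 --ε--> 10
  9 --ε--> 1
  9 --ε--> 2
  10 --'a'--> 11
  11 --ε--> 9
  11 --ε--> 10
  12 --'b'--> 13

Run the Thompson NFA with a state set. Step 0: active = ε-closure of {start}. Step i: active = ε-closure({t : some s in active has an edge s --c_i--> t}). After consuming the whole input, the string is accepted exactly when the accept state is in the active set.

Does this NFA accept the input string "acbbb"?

Answer: REJECT

Derivation:
start: ε-closure({0}) = {0,1,2,4,6,12}
'a' @ 1: {3,5,7,8,10}
'c' @ 2: {}  — dead — no transitions
rest 'bbb' ignored (set empty)
final: {}; accept 13 not in set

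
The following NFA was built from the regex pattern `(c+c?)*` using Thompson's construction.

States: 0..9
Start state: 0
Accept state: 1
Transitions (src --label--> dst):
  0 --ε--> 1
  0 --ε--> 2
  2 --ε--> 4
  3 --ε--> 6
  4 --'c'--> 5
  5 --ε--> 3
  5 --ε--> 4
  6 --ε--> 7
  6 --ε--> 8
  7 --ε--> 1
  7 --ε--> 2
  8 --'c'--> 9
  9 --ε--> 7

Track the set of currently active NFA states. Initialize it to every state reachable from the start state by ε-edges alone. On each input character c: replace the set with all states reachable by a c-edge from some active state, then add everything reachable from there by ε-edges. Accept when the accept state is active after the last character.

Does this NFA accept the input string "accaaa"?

Answer: REJECT

Trace:
start: ε-closure({0}) = {0,1,2,4}
'a' @ 1: {}  — state set empty
rest 'ccaaa' ignored (set empty)
end set {} — state 1 not in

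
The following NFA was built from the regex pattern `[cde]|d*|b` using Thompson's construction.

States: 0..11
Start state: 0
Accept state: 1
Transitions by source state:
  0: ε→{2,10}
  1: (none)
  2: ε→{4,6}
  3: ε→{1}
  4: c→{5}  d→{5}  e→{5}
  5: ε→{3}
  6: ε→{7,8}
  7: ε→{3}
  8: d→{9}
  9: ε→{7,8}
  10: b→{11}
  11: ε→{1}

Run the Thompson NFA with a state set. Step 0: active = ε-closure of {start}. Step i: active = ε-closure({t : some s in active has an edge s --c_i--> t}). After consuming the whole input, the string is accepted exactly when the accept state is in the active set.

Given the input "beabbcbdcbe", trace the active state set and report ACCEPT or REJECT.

initial (ε-close {0}): {0,1,2,3,4,6,7,8,10}
'b' @ 1: {1,11}  (accept∈set)
'e' @ 2: {}  — no active states
rest 'abbcbdcbe' ignored (set empty)
after full input: {}  (accept=1 not in)

Answer: REJECT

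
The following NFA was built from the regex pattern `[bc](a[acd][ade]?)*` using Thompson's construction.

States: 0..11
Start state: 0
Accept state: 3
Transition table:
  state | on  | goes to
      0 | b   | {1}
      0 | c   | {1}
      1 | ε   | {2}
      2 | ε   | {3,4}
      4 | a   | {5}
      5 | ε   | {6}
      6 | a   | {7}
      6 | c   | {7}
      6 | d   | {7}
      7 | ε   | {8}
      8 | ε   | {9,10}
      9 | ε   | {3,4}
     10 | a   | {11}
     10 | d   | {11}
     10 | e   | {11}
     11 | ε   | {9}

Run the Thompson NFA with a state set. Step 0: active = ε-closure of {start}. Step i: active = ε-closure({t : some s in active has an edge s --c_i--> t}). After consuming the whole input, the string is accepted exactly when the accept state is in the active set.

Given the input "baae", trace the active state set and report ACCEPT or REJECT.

initial (ε-close {0}): {0}
'b' @ 1: {1,2,3,4}  (accept∈set)
'a' @ 2: {5,6}
'a' @ 3: {3,4,7,8,9,10}  (accept∈set)
'e' @ 4: {3,4,9,11}  (accept∈set)
end set {3,4,9,11} — state 3 in

Answer: ACCEPT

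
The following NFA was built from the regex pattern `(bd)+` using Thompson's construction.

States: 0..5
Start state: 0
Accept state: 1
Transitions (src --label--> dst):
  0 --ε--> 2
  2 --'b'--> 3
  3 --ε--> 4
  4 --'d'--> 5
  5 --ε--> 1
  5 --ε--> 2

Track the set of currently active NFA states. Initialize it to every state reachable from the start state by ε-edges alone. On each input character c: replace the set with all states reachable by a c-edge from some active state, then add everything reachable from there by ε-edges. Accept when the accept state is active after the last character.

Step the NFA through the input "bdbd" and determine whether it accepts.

S₀ = ε-closure({0}) = {0,2}
'b' @ 1: {3,4}
'd' @ 2: {1,2,5}  [accepting]
'b' @ 3: {3,4}
'd' @ 4: {1,2,5}  [accepting]
after full input: {1,2,5}  (accept=1 in)

Answer: ACCEPT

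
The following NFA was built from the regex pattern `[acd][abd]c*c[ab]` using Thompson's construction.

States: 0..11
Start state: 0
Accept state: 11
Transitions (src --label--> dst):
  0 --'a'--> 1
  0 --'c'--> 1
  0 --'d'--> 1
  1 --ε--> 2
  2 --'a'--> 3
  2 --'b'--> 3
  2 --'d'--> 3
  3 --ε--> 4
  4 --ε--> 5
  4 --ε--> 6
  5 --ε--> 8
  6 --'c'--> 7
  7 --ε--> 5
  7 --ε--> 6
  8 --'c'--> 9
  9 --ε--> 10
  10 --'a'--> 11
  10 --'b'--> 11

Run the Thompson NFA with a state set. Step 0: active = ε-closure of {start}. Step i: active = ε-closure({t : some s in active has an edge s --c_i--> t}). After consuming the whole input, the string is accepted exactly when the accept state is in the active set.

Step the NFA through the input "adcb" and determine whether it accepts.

start: ε-closure({0}) = {0}
'a' @ 1: {1,2}
'd' @ 2: {3,4,5,6,8}
'c' @ 3: {5,6,7,8,9,10}
'b' @ 4: {11}  ✓accept
final: {11}; accept 11 in set

Answer: ACCEPT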